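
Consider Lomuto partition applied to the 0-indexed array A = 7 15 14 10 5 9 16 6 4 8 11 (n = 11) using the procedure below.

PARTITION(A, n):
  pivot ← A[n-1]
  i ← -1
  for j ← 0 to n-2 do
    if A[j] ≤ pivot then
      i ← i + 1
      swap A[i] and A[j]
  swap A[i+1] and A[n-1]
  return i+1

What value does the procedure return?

7

pivot = A[10] = 11; i = -1
j=0: A[0]=7 ≤ 11 → i=0, swap A[0],A[0] (no change) → 7 15 14 10 5 9 16 6 4 8 11
j=1: A[1]=15 > 11 → no swap
j=2: A[2]=14 > 11 → no swap
j=3: A[3]=10 ≤ 11 → i=1, swap A[1],A[3] → 7 10 14 15 5 9 16 6 4 8 11
j=4: A[4]=5 ≤ 11 → i=2, swap A[2],A[4] → 7 10 5 15 14 9 16 6 4 8 11
j=5: A[5]=9 ≤ 11 → i=3, swap A[3],A[5] → 7 10 5 9 14 15 16 6 4 8 11
j=6: A[6]=16 > 11 → no swap
j=7: A[7]=6 ≤ 11 → i=4, swap A[4],A[7] → 7 10 5 9 6 15 16 14 4 8 11
j=8: A[8]=4 ≤ 11 → i=5, swap A[5],A[8] → 7 10 5 9 6 4 16 14 15 8 11
j=9: A[9]=8 ≤ 11 → i=6, swap A[6],A[9] → 7 10 5 9 6 4 8 14 15 16 11
final swap A[7],A[10] → 7 10 5 9 6 4 8 11 15 16 14; return 7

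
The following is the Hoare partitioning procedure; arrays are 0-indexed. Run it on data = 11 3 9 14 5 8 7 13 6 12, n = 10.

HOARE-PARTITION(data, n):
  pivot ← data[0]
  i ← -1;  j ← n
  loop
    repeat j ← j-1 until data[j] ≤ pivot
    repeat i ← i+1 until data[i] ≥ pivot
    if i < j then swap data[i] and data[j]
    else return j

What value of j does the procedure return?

pivot = data[0] = 11; i = -1, j = 10
j→8 (data[8]=6≤11), i→0 (data[0]=11≥11); i<j, swap → 6 3 9 14 5 8 7 13 11 12
j→6 (data[6]=7≤11), i→3 (data[3]=14≥11); i<j, swap → 6 3 9 7 5 8 14 13 11 12
j→5, i→6; i≥j, return j=5. data = 6 3 9 7 5 8 14 13 11 12

5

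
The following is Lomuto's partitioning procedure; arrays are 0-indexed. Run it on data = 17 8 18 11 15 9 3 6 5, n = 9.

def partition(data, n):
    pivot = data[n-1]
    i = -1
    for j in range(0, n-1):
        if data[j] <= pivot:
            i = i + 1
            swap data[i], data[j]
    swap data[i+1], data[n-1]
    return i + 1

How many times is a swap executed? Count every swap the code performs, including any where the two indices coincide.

2

pivot = data[8] = 5; i = -1
j=0: data[0]=17 > 5 → no swap
j=1: data[1]=8 > 5 → no swap
j=2: data[2]=18 > 5 → no swap
j=3: data[3]=11 > 5 → no swap
j=4: data[4]=15 > 5 → no swap
j=5: data[5]=9 > 5 → no swap
j=6: data[6]=3 ≤ 5 → i=0, swap data[0],data[6] → 3 8 18 11 15 9 17 6 5
j=7: data[7]=6 > 5 → no swap
final swap data[1],data[8] → 3 5 18 11 15 9 17 6 8; return 1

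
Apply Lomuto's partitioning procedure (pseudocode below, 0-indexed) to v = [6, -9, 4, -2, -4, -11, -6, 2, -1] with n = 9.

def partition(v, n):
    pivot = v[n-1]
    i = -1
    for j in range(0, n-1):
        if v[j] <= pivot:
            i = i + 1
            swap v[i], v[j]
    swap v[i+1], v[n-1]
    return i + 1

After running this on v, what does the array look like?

[-9, -2, -4, -11, -6, -1, 4, 2, 6]

pivot = v[8] = -1; i = -1
j=0: v[0]=6 > -1 → no swap
j=1: v[1]=-9 ≤ -1 → i=0, swap v[0],v[1] → [-9, 6, 4, -2, -4, -11, -6, 2, -1]
j=2: v[2]=4 > -1 → no swap
j=3: v[3]=-2 ≤ -1 → i=1, swap v[1],v[3] → [-9, -2, 4, 6, -4, -11, -6, 2, -1]
j=4: v[4]=-4 ≤ -1 → i=2, swap v[2],v[4] → [-9, -2, -4, 6, 4, -11, -6, 2, -1]
j=5: v[5]=-11 ≤ -1 → i=3, swap v[3],v[5] → [-9, -2, -4, -11, 4, 6, -6, 2, -1]
j=6: v[6]=-6 ≤ -1 → i=4, swap v[4],v[6] → [-9, -2, -4, -11, -6, 6, 4, 2, -1]
j=7: v[7]=2 > -1 → no swap
final swap v[5],v[8] → [-9, -2, -4, -11, -6, -1, 4, 2, 6]; return 5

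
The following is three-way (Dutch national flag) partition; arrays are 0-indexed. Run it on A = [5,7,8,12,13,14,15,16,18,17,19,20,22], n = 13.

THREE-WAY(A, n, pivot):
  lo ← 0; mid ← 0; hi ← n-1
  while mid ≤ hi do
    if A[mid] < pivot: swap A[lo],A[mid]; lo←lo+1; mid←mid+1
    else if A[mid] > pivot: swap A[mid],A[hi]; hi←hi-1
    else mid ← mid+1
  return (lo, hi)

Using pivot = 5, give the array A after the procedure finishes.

pivot = 5; lo=0, mid=0, hi=12
A[mid]=5=5: mid=1
A[mid]=7>5: swap A[1],A[12]; hi=11 → [5,22,8,12,13,14,15,16,18,17,19,20,7]
A[mid]=22>5: swap A[1],A[11]; hi=10 → [5,20,8,12,13,14,15,16,18,17,19,22,7]
A[mid]=20>5: swap A[1],A[10]; hi=9 → [5,19,8,12,13,14,15,16,18,17,20,22,7]
A[mid]=19>5: swap A[1],A[9]; hi=8 → [5,17,8,12,13,14,15,16,18,19,20,22,7]
A[mid]=17>5: swap A[1],A[8]; hi=7 → [5,18,8,12,13,14,15,16,17,19,20,22,7]
A[mid]=18>5: swap A[1],A[7]; hi=6 → [5,16,8,12,13,14,15,18,17,19,20,22,7]
A[mid]=16>5: swap A[1],A[6]; hi=5 → [5,15,8,12,13,14,16,18,17,19,20,22,7]
A[mid]=15>5: swap A[1],A[5]; hi=4 → [5,14,8,12,13,15,16,18,17,19,20,22,7]
A[mid]=14>5: swap A[1],A[4]; hi=3 → [5,13,8,12,14,15,16,18,17,19,20,22,7]
A[mid]=13>5: swap A[1],A[3]; hi=2 → [5,12,8,13,14,15,16,18,17,19,20,22,7]
A[mid]=12>5: swap A[1],A[2]; hi=1 → [5,8,12,13,14,15,16,18,17,19,20,22,7]
A[mid]=8>5: swap A[1],A[1]; hi=0 → [5,8,12,13,14,15,16,18,17,19,20,22,7]
end: lo=0, hi=0; A = [5,8,12,13,14,15,16,18,17,19,20,22,7]

[5,8,12,13,14,15,16,18,17,19,20,22,7]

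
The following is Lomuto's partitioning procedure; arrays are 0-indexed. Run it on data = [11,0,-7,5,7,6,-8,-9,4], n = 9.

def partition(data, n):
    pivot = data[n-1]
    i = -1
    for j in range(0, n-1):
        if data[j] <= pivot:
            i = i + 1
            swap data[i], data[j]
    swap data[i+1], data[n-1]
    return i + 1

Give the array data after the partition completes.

[0,-7,-8,-9,4,6,11,5,7]

pivot = data[8] = 4; i = -1
j=0: data[0]=11 > 4 → no swap
j=1: data[1]=0 ≤ 4 → i=0, swap data[0],data[1] → [0,11,-7,5,7,6,-8,-9,4]
j=2: data[2]=-7 ≤ 4 → i=1, swap data[1],data[2] → [0,-7,11,5,7,6,-8,-9,4]
j=3: data[3]=5 > 4 → no swap
j=4: data[4]=7 > 4 → no swap
j=5: data[5]=6 > 4 → no swap
j=6: data[6]=-8 ≤ 4 → i=2, swap data[2],data[6] → [0,-7,-8,5,7,6,11,-9,4]
j=7: data[7]=-9 ≤ 4 → i=3, swap data[3],data[7] → [0,-7,-8,-9,7,6,11,5,4]
final swap data[4],data[8] → [0,-7,-8,-9,4,6,11,5,7]; return 4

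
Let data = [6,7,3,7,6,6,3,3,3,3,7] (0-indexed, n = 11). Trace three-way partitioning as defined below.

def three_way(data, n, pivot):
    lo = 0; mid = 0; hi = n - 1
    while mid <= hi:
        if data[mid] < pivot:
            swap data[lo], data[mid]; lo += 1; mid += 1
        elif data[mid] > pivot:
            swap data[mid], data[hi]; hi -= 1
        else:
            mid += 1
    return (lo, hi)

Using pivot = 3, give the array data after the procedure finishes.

[3,3,3,3,3,6,6,7,7,7,6]

pivot = 3; lo=0, mid=0, hi=10
data[mid]=6>3: swap data[0],data[10]; hi=9 → [7,7,3,7,6,6,3,3,3,3,6]
data[mid]=7>3: swap data[0],data[9]; hi=8 → [3,7,3,7,6,6,3,3,3,7,6]
data[mid]=3=3: mid=1
data[mid]=7>3: swap data[1],data[8]; hi=7 → [3,3,3,7,6,6,3,3,7,7,6]
data[mid]=3=3: mid=2
data[mid]=3=3: mid=3
data[mid]=7>3: swap data[3],data[7]; hi=6 → [3,3,3,3,6,6,3,7,7,7,6]
data[mid]=3=3: mid=4
data[mid]=6>3: swap data[4],data[6]; hi=5 → [3,3,3,3,3,6,6,7,7,7,6]
data[mid]=3=3: mid=5
data[mid]=6>3: swap data[5],data[5]; hi=4 → [3,3,3,3,3,6,6,7,7,7,6]
end: lo=0, hi=4; data = [3,3,3,3,3,6,6,7,7,7,6]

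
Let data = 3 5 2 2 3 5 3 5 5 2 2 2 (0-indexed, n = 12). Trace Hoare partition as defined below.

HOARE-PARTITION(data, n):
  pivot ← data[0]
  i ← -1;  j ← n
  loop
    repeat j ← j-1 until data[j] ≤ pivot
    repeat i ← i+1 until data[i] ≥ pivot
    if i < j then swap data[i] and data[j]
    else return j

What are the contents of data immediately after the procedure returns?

2 2 2 2 2 3 5 5 5 3 5 3

pivot = data[0] = 3; i = -1, j = 12
j→11 (data[11]=2≤3), i→0 (data[0]=3≥3); i<j, swap → 2 5 2 2 3 5 3 5 5 2 2 3
j→10 (data[10]=2≤3), i→1 (data[1]=5≥3); i<j, swap → 2 2 2 2 3 5 3 5 5 2 5 3
j→9 (data[9]=2≤3), i→4 (data[4]=3≥3); i<j, swap → 2 2 2 2 2 5 3 5 5 3 5 3
j→6 (data[6]=3≤3), i→5 (data[5]=5≥3); i<j, swap → 2 2 2 2 2 3 5 5 5 3 5 3
j→5, i→6; i≥j, return j=5. data = 2 2 2 2 2 3 5 5 5 3 5 3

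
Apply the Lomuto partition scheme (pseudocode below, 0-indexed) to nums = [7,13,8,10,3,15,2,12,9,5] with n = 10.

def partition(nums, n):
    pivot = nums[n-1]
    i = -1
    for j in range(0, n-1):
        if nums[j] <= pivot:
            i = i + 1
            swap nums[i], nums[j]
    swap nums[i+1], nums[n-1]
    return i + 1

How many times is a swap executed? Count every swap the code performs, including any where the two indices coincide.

3

pivot=5, i=-1
j=0: 7>5, skip
j=1: 13>5, skip
j=2: 8>5, skip
j=3: 10>5, skip
j=4: 3≤5, i=0, swap(0,4) ⇒ [3,13,8,10,7,15,2,12,9,5]
j=5: 15>5, skip
j=6: 2≤5, i=1, swap(1,6) ⇒ [3,2,8,10,7,15,13,12,9,5]
j=7: 12>5, skip
j=8: 9>5, skip
swap(2,9) ⇒ [3,2,5,10,7,15,13,12,9,8]; return 2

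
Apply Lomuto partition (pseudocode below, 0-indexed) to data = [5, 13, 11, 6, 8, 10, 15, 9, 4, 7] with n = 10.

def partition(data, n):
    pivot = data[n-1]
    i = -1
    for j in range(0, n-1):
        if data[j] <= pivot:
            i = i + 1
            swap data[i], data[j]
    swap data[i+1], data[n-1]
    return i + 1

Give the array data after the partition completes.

pivot = data[9] = 7; i = -1
j=0: data[0]=5 ≤ 7 → i=0, swap data[0],data[0] (no change) → [5, 13, 11, 6, 8, 10, 15, 9, 4, 7]
j=1: data[1]=13 > 7 → no swap
j=2: data[2]=11 > 7 → no swap
j=3: data[3]=6 ≤ 7 → i=1, swap data[1],data[3] → [5, 6, 11, 13, 8, 10, 15, 9, 4, 7]
j=4: data[4]=8 > 7 → no swap
j=5: data[5]=10 > 7 → no swap
j=6: data[6]=15 > 7 → no swap
j=7: data[7]=9 > 7 → no swap
j=8: data[8]=4 ≤ 7 → i=2, swap data[2],data[8] → [5, 6, 4, 13, 8, 10, 15, 9, 11, 7]
final swap data[3],data[9] → [5, 6, 4, 7, 8, 10, 15, 9, 11, 13]; return 3

[5, 6, 4, 7, 8, 10, 15, 9, 11, 13]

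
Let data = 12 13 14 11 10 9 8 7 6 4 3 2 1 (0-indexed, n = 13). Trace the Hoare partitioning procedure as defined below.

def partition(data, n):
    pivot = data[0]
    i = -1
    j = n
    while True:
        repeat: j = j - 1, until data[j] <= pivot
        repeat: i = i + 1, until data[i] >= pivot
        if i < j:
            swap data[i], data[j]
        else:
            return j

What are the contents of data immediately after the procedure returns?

1 2 3 11 10 9 8 7 6 4 14 13 12

pivot = data[0] = 12; i = -1, j = 13
j→12 (data[12]=1≤12), i→0 (data[0]=12≥12); i<j, swap → 1 13 14 11 10 9 8 7 6 4 3 2 12
j→11 (data[11]=2≤12), i→1 (data[1]=13≥12); i<j, swap → 1 2 14 11 10 9 8 7 6 4 3 13 12
j→10 (data[10]=3≤12), i→2 (data[2]=14≥12); i<j, swap → 1 2 3 11 10 9 8 7 6 4 14 13 12
j→9, i→10; i≥j, return j=9. data = 1 2 3 11 10 9 8 7 6 4 14 13 12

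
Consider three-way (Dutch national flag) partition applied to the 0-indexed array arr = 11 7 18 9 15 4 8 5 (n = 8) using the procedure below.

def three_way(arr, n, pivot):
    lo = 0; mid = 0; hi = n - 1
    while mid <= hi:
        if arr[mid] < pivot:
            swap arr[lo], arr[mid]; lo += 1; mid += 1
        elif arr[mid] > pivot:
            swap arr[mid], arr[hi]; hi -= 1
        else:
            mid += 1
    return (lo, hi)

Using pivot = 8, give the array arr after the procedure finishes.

pivot = 8; lo=0, mid=0, hi=7
arr[mid]=11>8: swap arr[0],arr[7]; hi=6 → 5 7 18 9 15 4 8 11
arr[mid]=5<8: swap arr[0],arr[0]; lo=1,mid=1 → 5 7 18 9 15 4 8 11
arr[mid]=7<8: swap arr[1],arr[1]; lo=2,mid=2 → 5 7 18 9 15 4 8 11
arr[mid]=18>8: swap arr[2],arr[6]; hi=5 → 5 7 8 9 15 4 18 11
arr[mid]=8=8: mid=3
arr[mid]=9>8: swap arr[3],arr[5]; hi=4 → 5 7 8 4 15 9 18 11
arr[mid]=4<8: swap arr[2],arr[3]; lo=3,mid=4 → 5 7 4 8 15 9 18 11
arr[mid]=15>8: swap arr[4],arr[4]; hi=3 → 5 7 4 8 15 9 18 11
end: lo=3, hi=3; arr = 5 7 4 8 15 9 18 11

5 7 4 8 15 9 18 11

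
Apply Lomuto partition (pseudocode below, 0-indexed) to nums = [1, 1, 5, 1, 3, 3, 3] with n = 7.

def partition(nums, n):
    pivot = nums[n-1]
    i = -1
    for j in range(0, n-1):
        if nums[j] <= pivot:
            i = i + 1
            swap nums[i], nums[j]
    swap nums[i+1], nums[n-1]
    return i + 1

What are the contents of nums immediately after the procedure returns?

pivot=3, i=-1
j=0: 1≤3, i=0, swap(0,0) ⇒ [1, 1, 5, 1, 3, 3, 3]
j=1: 1≤3, i=1, swap(1,1) ⇒ [1, 1, 5, 1, 3, 3, 3]
j=2: 5>3, skip
j=3: 1≤3, i=2, swap(2,3) ⇒ [1, 1, 1, 5, 3, 3, 3]
j=4: 3≤3, i=3, swap(3,4) ⇒ [1, 1, 1, 3, 5, 3, 3]
j=5: 3≤3, i=4, swap(4,5) ⇒ [1, 1, 1, 3, 3, 5, 3]
swap(5,6) ⇒ [1, 1, 1, 3, 3, 3, 5]; return 5

[1, 1, 1, 3, 3, 3, 5]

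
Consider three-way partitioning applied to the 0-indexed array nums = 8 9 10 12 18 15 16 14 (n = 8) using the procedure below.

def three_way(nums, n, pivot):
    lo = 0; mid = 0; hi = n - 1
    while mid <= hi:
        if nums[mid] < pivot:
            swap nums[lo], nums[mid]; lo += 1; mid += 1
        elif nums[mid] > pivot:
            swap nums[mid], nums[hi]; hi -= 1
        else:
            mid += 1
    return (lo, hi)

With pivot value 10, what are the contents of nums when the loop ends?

lo=0 mid=0 hi=7
8<10: swap(0,0), lo=1 mid=1 ⇒ 8 9 10 12 18 15 16 14
9<10: swap(1,1), lo=2 mid=2 ⇒ 8 9 10 12 18 15 16 14
10=10: mid=3
12>10: swap(3,7), hi=6 ⇒ 8 9 10 14 18 15 16 12
14>10: swap(3,6), hi=5 ⇒ 8 9 10 16 18 15 14 12
16>10: swap(3,5), hi=4 ⇒ 8 9 10 15 18 16 14 12
15>10: swap(3,4), hi=3 ⇒ 8 9 10 18 15 16 14 12
18>10: swap(3,3), hi=2 ⇒ 8 9 10 18 15 16 14 12
done. lo=2 hi=2; nums=8 9 10 18 15 16 14 12

8 9 10 18 15 16 14 12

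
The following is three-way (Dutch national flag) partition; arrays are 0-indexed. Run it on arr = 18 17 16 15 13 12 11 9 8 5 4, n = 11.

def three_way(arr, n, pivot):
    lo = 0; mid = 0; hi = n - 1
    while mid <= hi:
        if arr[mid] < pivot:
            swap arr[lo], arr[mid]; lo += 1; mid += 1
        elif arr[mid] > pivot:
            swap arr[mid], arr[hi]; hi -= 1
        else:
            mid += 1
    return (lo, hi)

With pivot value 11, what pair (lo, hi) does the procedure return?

(4, 4)

pivot = 11; lo=0, mid=0, hi=10
arr[mid]=18>11: swap arr[0],arr[10]; hi=9 → 4 17 16 15 13 12 11 9 8 5 18
arr[mid]=4<11: swap arr[0],arr[0]; lo=1,mid=1 → 4 17 16 15 13 12 11 9 8 5 18
arr[mid]=17>11: swap arr[1],arr[9]; hi=8 → 4 5 16 15 13 12 11 9 8 17 18
arr[mid]=5<11: swap arr[1],arr[1]; lo=2,mid=2 → 4 5 16 15 13 12 11 9 8 17 18
arr[mid]=16>11: swap arr[2],arr[8]; hi=7 → 4 5 8 15 13 12 11 9 16 17 18
arr[mid]=8<11: swap arr[2],arr[2]; lo=3,mid=3 → 4 5 8 15 13 12 11 9 16 17 18
arr[mid]=15>11: swap arr[3],arr[7]; hi=6 → 4 5 8 9 13 12 11 15 16 17 18
arr[mid]=9<11: swap arr[3],arr[3]; lo=4,mid=4 → 4 5 8 9 13 12 11 15 16 17 18
arr[mid]=13>11: swap arr[4],arr[6]; hi=5 → 4 5 8 9 11 12 13 15 16 17 18
arr[mid]=11=11: mid=5
arr[mid]=12>11: swap arr[5],arr[5]; hi=4 → 4 5 8 9 11 12 13 15 16 17 18
end: lo=4, hi=4; arr = 4 5 8 9 11 12 13 15 16 17 18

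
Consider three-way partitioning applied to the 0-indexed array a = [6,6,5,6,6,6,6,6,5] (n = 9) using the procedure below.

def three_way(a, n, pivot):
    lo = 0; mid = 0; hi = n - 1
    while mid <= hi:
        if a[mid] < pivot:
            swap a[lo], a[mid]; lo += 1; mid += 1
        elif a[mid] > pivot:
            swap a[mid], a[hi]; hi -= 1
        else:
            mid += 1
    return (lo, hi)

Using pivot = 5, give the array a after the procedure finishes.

[5,5,6,6,6,6,6,6,6]

pivot = 5; lo=0, mid=0, hi=8
a[mid]=6>5: swap a[0],a[8]; hi=7 → [5,6,5,6,6,6,6,6,6]
a[mid]=5=5: mid=1
a[mid]=6>5: swap a[1],a[7]; hi=6 → [5,6,5,6,6,6,6,6,6]
a[mid]=6>5: swap a[1],a[6]; hi=5 → [5,6,5,6,6,6,6,6,6]
a[mid]=6>5: swap a[1],a[5]; hi=4 → [5,6,5,6,6,6,6,6,6]
a[mid]=6>5: swap a[1],a[4]; hi=3 → [5,6,5,6,6,6,6,6,6]
a[mid]=6>5: swap a[1],a[3]; hi=2 → [5,6,5,6,6,6,6,6,6]
a[mid]=6>5: swap a[1],a[2]; hi=1 → [5,5,6,6,6,6,6,6,6]
a[mid]=5=5: mid=2
end: lo=0, hi=1; a = [5,5,6,6,6,6,6,6,6]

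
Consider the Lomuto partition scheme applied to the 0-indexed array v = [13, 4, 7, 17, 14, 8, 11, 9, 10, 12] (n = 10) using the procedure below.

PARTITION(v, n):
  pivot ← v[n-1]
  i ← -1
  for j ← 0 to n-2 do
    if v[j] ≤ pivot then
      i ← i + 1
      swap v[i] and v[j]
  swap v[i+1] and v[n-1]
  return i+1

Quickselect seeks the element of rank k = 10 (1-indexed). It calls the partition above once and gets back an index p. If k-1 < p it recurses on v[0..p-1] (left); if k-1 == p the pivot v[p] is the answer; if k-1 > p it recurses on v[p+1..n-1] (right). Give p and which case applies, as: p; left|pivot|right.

6; right

pivot = v[9] = 12; i = -1
j=0: v[0]=13 > 12 → no swap
j=1: v[1]=4 ≤ 12 → i=0, swap v[0],v[1] → [4, 13, 7, 17, 14, 8, 11, 9, 10, 12]
j=2: v[2]=7 ≤ 12 → i=1, swap v[1],v[2] → [4, 7, 13, 17, 14, 8, 11, 9, 10, 12]
j=3: v[3]=17 > 12 → no swap
j=4: v[4]=14 > 12 → no swap
j=5: v[5]=8 ≤ 12 → i=2, swap v[2],v[5] → [4, 7, 8, 17, 14, 13, 11, 9, 10, 12]
j=6: v[6]=11 ≤ 12 → i=3, swap v[3],v[6] → [4, 7, 8, 11, 14, 13, 17, 9, 10, 12]
j=7: v[7]=9 ≤ 12 → i=4, swap v[4],v[7] → [4, 7, 8, 11, 9, 13, 17, 14, 10, 12]
j=8: v[8]=10 ≤ 12 → i=5, swap v[5],v[8] → [4, 7, 8, 11, 9, 10, 17, 14, 13, 12]
final swap v[6],v[9] → [4, 7, 8, 11, 9, 10, 12, 14, 13, 17]; return 6
p = 6; k-1 = 9 > 6 ⇒ right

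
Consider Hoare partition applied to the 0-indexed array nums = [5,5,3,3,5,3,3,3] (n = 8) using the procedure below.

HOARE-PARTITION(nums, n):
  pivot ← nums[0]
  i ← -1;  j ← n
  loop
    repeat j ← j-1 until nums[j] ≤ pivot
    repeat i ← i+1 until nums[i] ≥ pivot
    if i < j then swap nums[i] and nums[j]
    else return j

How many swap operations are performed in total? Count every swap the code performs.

pivot=5
j stops at 7 (3), i stops at 0 (5); swap ⇒ [3,5,3,3,5,3,3,5]
j stops at 6 (3), i stops at 1 (5); swap ⇒ [3,3,3,3,5,3,5,5]
j stops at 5 (3), i stops at 4 (5); swap ⇒ [3,3,3,3,3,5,5,5]
j stops at 4, i stops at 5; i≥j ⇒ return 4. nums=[3,3,3,3,3,5,5,5]

3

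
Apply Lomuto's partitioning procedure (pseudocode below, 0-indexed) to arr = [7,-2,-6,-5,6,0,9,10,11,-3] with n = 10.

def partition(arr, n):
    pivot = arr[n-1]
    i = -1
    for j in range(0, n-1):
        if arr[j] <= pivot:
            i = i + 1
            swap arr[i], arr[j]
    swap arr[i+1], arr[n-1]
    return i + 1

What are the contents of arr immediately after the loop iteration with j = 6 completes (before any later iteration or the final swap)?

[-6,-5,7,-2,6,0,9,10,11,-3]

pivot=-3, i=-1
j=0: 7>-3, skip
j=1: -2>-3, skip
j=2: -6≤-3, i=0, swap(0,2) ⇒ [-6,-2,7,-5,6,0,9,10,11,-3]
j=3: -5≤-3, i=1, swap(1,3) ⇒ [-6,-5,7,-2,6,0,9,10,11,-3]
j=4: 6>-3, skip
j=5: 0>-3, skip
j=6: 9>-3, skip
(after j=6) arr = [-6,-5,7,-2,6,0,9,10,11,-3]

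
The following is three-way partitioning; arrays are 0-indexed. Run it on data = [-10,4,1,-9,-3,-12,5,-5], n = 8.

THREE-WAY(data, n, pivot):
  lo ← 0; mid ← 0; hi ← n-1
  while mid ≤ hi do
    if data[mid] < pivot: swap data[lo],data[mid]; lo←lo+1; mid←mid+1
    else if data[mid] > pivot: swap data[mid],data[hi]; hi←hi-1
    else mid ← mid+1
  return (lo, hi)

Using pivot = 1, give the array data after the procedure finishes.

[-10,-5,-9,-3,-12,1,5,4]

lo=0 mid=0 hi=7
-10<1: swap(0,0), lo=1 mid=1 ⇒ [-10,4,1,-9,-3,-12,5,-5]
4>1: swap(1,7), hi=6 ⇒ [-10,-5,1,-9,-3,-12,5,4]
-5<1: swap(1,1), lo=2 mid=2 ⇒ [-10,-5,1,-9,-3,-12,5,4]
1=1: mid=3
-9<1: swap(2,3), lo=3 mid=4 ⇒ [-10,-5,-9,1,-3,-12,5,4]
-3<1: swap(3,4), lo=4 mid=5 ⇒ [-10,-5,-9,-3,1,-12,5,4]
-12<1: swap(4,5), lo=5 mid=6 ⇒ [-10,-5,-9,-3,-12,1,5,4]
5>1: swap(6,6), hi=5 ⇒ [-10,-5,-9,-3,-12,1,5,4]
done. lo=5 hi=5; data=[-10,-5,-9,-3,-12,1,5,4]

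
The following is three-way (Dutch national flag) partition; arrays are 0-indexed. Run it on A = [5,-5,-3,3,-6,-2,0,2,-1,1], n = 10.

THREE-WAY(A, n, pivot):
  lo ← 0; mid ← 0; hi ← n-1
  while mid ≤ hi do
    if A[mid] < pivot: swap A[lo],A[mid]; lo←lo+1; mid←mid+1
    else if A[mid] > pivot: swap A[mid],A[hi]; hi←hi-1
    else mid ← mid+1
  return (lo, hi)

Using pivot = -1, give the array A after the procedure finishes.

pivot = -1; lo=0, mid=0, hi=9
A[mid]=5>-1: swap A[0],A[9]; hi=8 → [1,-5,-3,3,-6,-2,0,2,-1,5]
A[mid]=1>-1: swap A[0],A[8]; hi=7 → [-1,-5,-3,3,-6,-2,0,2,1,5]
A[mid]=-1=-1: mid=1
A[mid]=-5<-1: swap A[0],A[1]; lo=1,mid=2 → [-5,-1,-3,3,-6,-2,0,2,1,5]
A[mid]=-3<-1: swap A[1],A[2]; lo=2,mid=3 → [-5,-3,-1,3,-6,-2,0,2,1,5]
A[mid]=3>-1: swap A[3],A[7]; hi=6 → [-5,-3,-1,2,-6,-2,0,3,1,5]
A[mid]=2>-1: swap A[3],A[6]; hi=5 → [-5,-3,-1,0,-6,-2,2,3,1,5]
A[mid]=0>-1: swap A[3],A[5]; hi=4 → [-5,-3,-1,-2,-6,0,2,3,1,5]
A[mid]=-2<-1: swap A[2],A[3]; lo=3,mid=4 → [-5,-3,-2,-1,-6,0,2,3,1,5]
A[mid]=-6<-1: swap A[3],A[4]; lo=4,mid=5 → [-5,-3,-2,-6,-1,0,2,3,1,5]
end: lo=4, hi=4; A = [-5,-3,-2,-6,-1,0,2,3,1,5]

[-5,-3,-2,-6,-1,0,2,3,1,5]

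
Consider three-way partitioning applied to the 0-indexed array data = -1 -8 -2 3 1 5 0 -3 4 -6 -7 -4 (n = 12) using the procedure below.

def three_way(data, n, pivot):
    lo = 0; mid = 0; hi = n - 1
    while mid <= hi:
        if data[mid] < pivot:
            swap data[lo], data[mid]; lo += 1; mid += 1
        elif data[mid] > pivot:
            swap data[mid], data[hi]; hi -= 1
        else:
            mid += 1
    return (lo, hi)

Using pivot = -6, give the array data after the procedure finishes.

pivot = -6; lo=0, mid=0, hi=11
data[mid]=-1>-6: swap data[0],data[11]; hi=10 → -4 -8 -2 3 1 5 0 -3 4 -6 -7 -1
data[mid]=-4>-6: swap data[0],data[10]; hi=9 → -7 -8 -2 3 1 5 0 -3 4 -6 -4 -1
data[mid]=-7<-6: swap data[0],data[0]; lo=1,mid=1 → -7 -8 -2 3 1 5 0 -3 4 -6 -4 -1
data[mid]=-8<-6: swap data[1],data[1]; lo=2,mid=2 → -7 -8 -2 3 1 5 0 -3 4 -6 -4 -1
data[mid]=-2>-6: swap data[2],data[9]; hi=8 → -7 -8 -6 3 1 5 0 -3 4 -2 -4 -1
data[mid]=-6=-6: mid=3
data[mid]=3>-6: swap data[3],data[8]; hi=7 → -7 -8 -6 4 1 5 0 -3 3 -2 -4 -1
data[mid]=4>-6: swap data[3],data[7]; hi=6 → -7 -8 -6 -3 1 5 0 4 3 -2 -4 -1
data[mid]=-3>-6: swap data[3],data[6]; hi=5 → -7 -8 -6 0 1 5 -3 4 3 -2 -4 -1
data[mid]=0>-6: swap data[3],data[5]; hi=4 → -7 -8 -6 5 1 0 -3 4 3 -2 -4 -1
data[mid]=5>-6: swap data[3],data[4]; hi=3 → -7 -8 -6 1 5 0 -3 4 3 -2 -4 -1
data[mid]=1>-6: swap data[3],data[3]; hi=2 → -7 -8 -6 1 5 0 -3 4 3 -2 -4 -1
end: lo=2, hi=2; data = -7 -8 -6 1 5 0 -3 4 3 -2 -4 -1

-7 -8 -6 1 5 0 -3 4 3 -2 -4 -1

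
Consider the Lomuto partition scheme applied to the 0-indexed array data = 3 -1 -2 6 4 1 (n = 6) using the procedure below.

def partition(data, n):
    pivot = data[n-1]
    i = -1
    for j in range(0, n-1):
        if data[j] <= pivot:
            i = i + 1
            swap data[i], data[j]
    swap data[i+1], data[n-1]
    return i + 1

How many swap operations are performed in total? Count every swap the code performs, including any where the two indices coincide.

pivot = data[5] = 1; i = -1
j=0: data[0]=3 > 1 → no swap
j=1: data[1]=-1 ≤ 1 → i=0, swap data[0],data[1] → -1 3 -2 6 4 1
j=2: data[2]=-2 ≤ 1 → i=1, swap data[1],data[2] → -1 -2 3 6 4 1
j=3: data[3]=6 > 1 → no swap
j=4: data[4]=4 > 1 → no swap
final swap data[2],data[5] → -1 -2 1 6 4 3; return 2

3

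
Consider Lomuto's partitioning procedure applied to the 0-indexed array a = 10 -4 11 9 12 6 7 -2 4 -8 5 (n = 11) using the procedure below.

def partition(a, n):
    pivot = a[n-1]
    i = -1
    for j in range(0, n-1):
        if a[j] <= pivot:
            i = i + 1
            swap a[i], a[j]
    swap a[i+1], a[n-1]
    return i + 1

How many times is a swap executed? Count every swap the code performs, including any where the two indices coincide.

5

pivot = a[10] = 5; i = -1
j=0: a[0]=10 > 5 → no swap
j=1: a[1]=-4 ≤ 5 → i=0, swap a[0],a[1] → -4 10 11 9 12 6 7 -2 4 -8 5
j=2: a[2]=11 > 5 → no swap
j=3: a[3]=9 > 5 → no swap
j=4: a[4]=12 > 5 → no swap
j=5: a[5]=6 > 5 → no swap
j=6: a[6]=7 > 5 → no swap
j=7: a[7]=-2 ≤ 5 → i=1, swap a[1],a[7] → -4 -2 11 9 12 6 7 10 4 -8 5
j=8: a[8]=4 ≤ 5 → i=2, swap a[2],a[8] → -4 -2 4 9 12 6 7 10 11 -8 5
j=9: a[9]=-8 ≤ 5 → i=3, swap a[3],a[9] → -4 -2 4 -8 12 6 7 10 11 9 5
final swap a[4],a[10] → -4 -2 4 -8 5 6 7 10 11 9 12; return 4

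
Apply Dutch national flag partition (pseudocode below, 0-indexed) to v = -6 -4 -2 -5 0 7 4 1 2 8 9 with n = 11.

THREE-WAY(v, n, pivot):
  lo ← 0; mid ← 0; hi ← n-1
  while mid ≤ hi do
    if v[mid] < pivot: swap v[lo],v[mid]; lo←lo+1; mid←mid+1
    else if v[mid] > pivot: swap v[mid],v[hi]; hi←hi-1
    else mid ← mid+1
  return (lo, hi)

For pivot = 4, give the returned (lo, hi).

lo=0 mid=0 hi=10
-6<4: swap(0,0), lo=1 mid=1 ⇒ -6 -4 -2 -5 0 7 4 1 2 8 9
-4<4: swap(1,1), lo=2 mid=2 ⇒ -6 -4 -2 -5 0 7 4 1 2 8 9
-2<4: swap(2,2), lo=3 mid=3 ⇒ -6 -4 -2 -5 0 7 4 1 2 8 9
-5<4: swap(3,3), lo=4 mid=4 ⇒ -6 -4 -2 -5 0 7 4 1 2 8 9
0<4: swap(4,4), lo=5 mid=5 ⇒ -6 -4 -2 -5 0 7 4 1 2 8 9
7>4: swap(5,10), hi=9 ⇒ -6 -4 -2 -5 0 9 4 1 2 8 7
9>4: swap(5,9), hi=8 ⇒ -6 -4 -2 -5 0 8 4 1 2 9 7
8>4: swap(5,8), hi=7 ⇒ -6 -4 -2 -5 0 2 4 1 8 9 7
2<4: swap(5,5), lo=6 mid=6 ⇒ -6 -4 -2 -5 0 2 4 1 8 9 7
4=4: mid=7
1<4: swap(6,7), lo=7 mid=8 ⇒ -6 -4 -2 -5 0 2 1 4 8 9 7
done. lo=7 hi=7; v=-6 -4 -2 -5 0 2 1 4 8 9 7

(7, 7)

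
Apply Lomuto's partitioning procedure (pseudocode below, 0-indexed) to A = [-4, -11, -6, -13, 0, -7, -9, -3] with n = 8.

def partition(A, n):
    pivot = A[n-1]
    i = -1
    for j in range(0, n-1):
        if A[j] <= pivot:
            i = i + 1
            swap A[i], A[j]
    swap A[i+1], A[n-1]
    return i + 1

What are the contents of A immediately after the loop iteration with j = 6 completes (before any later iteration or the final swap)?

[-4, -11, -6, -13, -7, -9, 0, -3]

pivot=-3, i=-1
j=0: -4≤-3, i=0, swap(0,0) ⇒ [-4, -11, -6, -13, 0, -7, -9, -3]
j=1: -11≤-3, i=1, swap(1,1) ⇒ [-4, -11, -6, -13, 0, -7, -9, -3]
j=2: -6≤-3, i=2, swap(2,2) ⇒ [-4, -11, -6, -13, 0, -7, -9, -3]
j=3: -13≤-3, i=3, swap(3,3) ⇒ [-4, -11, -6, -13, 0, -7, -9, -3]
j=4: 0>-3, skip
j=5: -7≤-3, i=4, swap(4,5) ⇒ [-4, -11, -6, -13, -7, 0, -9, -3]
j=6: -9≤-3, i=5, swap(5,6) ⇒ [-4, -11, -6, -13, -7, -9, 0, -3]
(after j=6) A = [-4, -11, -6, -13, -7, -9, 0, -3]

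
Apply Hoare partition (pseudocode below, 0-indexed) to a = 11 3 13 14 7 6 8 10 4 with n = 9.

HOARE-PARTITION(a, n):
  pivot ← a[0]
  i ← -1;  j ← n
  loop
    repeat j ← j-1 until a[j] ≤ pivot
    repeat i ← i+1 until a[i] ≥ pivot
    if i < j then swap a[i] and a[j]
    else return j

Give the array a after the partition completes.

pivot=11
j stops at 8 (4), i stops at 0 (11); swap ⇒ 4 3 13 14 7 6 8 10 11
j stops at 7 (10), i stops at 2 (13); swap ⇒ 4 3 10 14 7 6 8 13 11
j stops at 6 (8), i stops at 3 (14); swap ⇒ 4 3 10 8 7 6 14 13 11
j stops at 5, i stops at 6; i≥j ⇒ return 5. a=4 3 10 8 7 6 14 13 11

4 3 10 8 7 6 14 13 11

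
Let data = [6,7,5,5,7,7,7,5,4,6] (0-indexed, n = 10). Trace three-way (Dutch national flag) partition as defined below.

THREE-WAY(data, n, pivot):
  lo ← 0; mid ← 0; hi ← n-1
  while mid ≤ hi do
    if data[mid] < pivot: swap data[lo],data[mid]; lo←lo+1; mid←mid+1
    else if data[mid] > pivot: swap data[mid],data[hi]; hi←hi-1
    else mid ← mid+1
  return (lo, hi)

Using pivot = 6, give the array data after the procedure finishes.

lo=0 mid=0 hi=9
6=6: mid=1
7>6: swap(1,9), hi=8 ⇒ [6,6,5,5,7,7,7,5,4,7]
6=6: mid=2
5<6: swap(0,2), lo=1 mid=3 ⇒ [5,6,6,5,7,7,7,5,4,7]
5<6: swap(1,3), lo=2 mid=4 ⇒ [5,5,6,6,7,7,7,5,4,7]
7>6: swap(4,8), hi=7 ⇒ [5,5,6,6,4,7,7,5,7,7]
4<6: swap(2,4), lo=3 mid=5 ⇒ [5,5,4,6,6,7,7,5,7,7]
7>6: swap(5,7), hi=6 ⇒ [5,5,4,6,6,5,7,7,7,7]
5<6: swap(3,5), lo=4 mid=6 ⇒ [5,5,4,5,6,6,7,7,7,7]
7>6: swap(6,6), hi=5 ⇒ [5,5,4,5,6,6,7,7,7,7]
done. lo=4 hi=5; data=[5,5,4,5,6,6,7,7,7,7]

[5,5,4,5,6,6,7,7,7,7]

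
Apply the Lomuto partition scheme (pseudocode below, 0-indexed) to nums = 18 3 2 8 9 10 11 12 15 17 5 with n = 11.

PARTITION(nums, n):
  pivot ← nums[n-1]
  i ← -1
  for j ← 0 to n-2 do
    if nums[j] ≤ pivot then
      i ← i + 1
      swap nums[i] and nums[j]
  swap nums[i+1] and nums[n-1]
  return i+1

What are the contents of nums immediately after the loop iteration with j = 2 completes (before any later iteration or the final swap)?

pivot=5, i=-1
j=0: 18>5, skip
j=1: 3≤5, i=0, swap(0,1) ⇒ 3 18 2 8 9 10 11 12 15 17 5
j=2: 2≤5, i=1, swap(1,2) ⇒ 3 2 18 8 9 10 11 12 15 17 5
(after j=2) nums = 3 2 18 8 9 10 11 12 15 17 5

3 2 18 8 9 10 11 12 15 17 5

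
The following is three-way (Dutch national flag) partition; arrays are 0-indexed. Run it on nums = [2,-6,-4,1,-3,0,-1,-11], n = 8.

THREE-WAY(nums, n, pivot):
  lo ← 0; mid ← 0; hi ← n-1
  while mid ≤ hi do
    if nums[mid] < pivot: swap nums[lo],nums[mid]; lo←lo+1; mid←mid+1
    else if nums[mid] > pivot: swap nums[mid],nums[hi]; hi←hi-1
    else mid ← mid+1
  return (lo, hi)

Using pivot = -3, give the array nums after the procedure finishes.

pivot = -3; lo=0, mid=0, hi=7
nums[mid]=2>-3: swap nums[0],nums[7]; hi=6 → [-11,-6,-4,1,-3,0,-1,2]
nums[mid]=-11<-3: swap nums[0],nums[0]; lo=1,mid=1 → [-11,-6,-4,1,-3,0,-1,2]
nums[mid]=-6<-3: swap nums[1],nums[1]; lo=2,mid=2 → [-11,-6,-4,1,-3,0,-1,2]
nums[mid]=-4<-3: swap nums[2],nums[2]; lo=3,mid=3 → [-11,-6,-4,1,-3,0,-1,2]
nums[mid]=1>-3: swap nums[3],nums[6]; hi=5 → [-11,-6,-4,-1,-3,0,1,2]
nums[mid]=-1>-3: swap nums[3],nums[5]; hi=4 → [-11,-6,-4,0,-3,-1,1,2]
nums[mid]=0>-3: swap nums[3],nums[4]; hi=3 → [-11,-6,-4,-3,0,-1,1,2]
nums[mid]=-3=-3: mid=4
end: lo=3, hi=3; nums = [-11,-6,-4,-3,0,-1,1,2]

[-11,-6,-4,-3,0,-1,1,2]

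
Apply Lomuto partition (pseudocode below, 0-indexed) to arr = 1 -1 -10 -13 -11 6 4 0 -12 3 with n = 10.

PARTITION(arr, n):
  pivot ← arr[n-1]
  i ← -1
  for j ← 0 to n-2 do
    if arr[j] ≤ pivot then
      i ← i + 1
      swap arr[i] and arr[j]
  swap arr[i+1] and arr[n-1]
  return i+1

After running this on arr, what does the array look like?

pivot = arr[9] = 3; i = -1
j=0: arr[0]=1 ≤ 3 → i=0, swap arr[0],arr[0] (no change) → 1 -1 -10 -13 -11 6 4 0 -12 3
j=1: arr[1]=-1 ≤ 3 → i=1, swap arr[1],arr[1] (no change) → 1 -1 -10 -13 -11 6 4 0 -12 3
j=2: arr[2]=-10 ≤ 3 → i=2, swap arr[2],arr[2] (no change) → 1 -1 -10 -13 -11 6 4 0 -12 3
j=3: arr[3]=-13 ≤ 3 → i=3, swap arr[3],arr[3] (no change) → 1 -1 -10 -13 -11 6 4 0 -12 3
j=4: arr[4]=-11 ≤ 3 → i=4, swap arr[4],arr[4] (no change) → 1 -1 -10 -13 -11 6 4 0 -12 3
j=5: arr[5]=6 > 3 → no swap
j=6: arr[6]=4 > 3 → no swap
j=7: arr[7]=0 ≤ 3 → i=5, swap arr[5],arr[7] → 1 -1 -10 -13 -11 0 4 6 -12 3
j=8: arr[8]=-12 ≤ 3 → i=6, swap arr[6],arr[8] → 1 -1 -10 -13 -11 0 -12 6 4 3
final swap arr[7],arr[9] → 1 -1 -10 -13 -11 0 -12 3 4 6; return 7

1 -1 -10 -13 -11 0 -12 3 4 6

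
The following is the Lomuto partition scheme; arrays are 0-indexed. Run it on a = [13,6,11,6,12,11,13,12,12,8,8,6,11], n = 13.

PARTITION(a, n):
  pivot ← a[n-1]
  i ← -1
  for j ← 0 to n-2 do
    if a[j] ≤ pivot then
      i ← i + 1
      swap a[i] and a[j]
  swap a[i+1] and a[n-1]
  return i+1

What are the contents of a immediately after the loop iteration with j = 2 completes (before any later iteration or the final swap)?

pivot = a[12] = 11; i = -1
j=0: a[0]=13 > 11 → no swap
j=1: a[1]=6 ≤ 11 → i=0, swap a[0],a[1] → [6,13,11,6,12,11,13,12,12,8,8,6,11]
j=2: a[2]=11 ≤ 11 → i=1, swap a[1],a[2] → [6,11,13,6,12,11,13,12,12,8,8,6,11]
(after j=2) a = [6,11,13,6,12,11,13,12,12,8,8,6,11]

[6,11,13,6,12,11,13,12,12,8,8,6,11]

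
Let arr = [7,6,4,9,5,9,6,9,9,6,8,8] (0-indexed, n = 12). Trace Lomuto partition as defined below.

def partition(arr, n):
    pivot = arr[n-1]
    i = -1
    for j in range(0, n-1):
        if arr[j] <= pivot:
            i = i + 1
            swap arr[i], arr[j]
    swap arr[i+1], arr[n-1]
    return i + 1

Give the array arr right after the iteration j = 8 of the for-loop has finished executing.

[7,6,4,5,6,9,9,9,9,6,8,8]

pivot=8, i=-1
j=0: 7≤8, i=0, swap(0,0) ⇒ [7,6,4,9,5,9,6,9,9,6,8,8]
j=1: 6≤8, i=1, swap(1,1) ⇒ [7,6,4,9,5,9,6,9,9,6,8,8]
j=2: 4≤8, i=2, swap(2,2) ⇒ [7,6,4,9,5,9,6,9,9,6,8,8]
j=3: 9>8, skip
j=4: 5≤8, i=3, swap(3,4) ⇒ [7,6,4,5,9,9,6,9,9,6,8,8]
j=5: 9>8, skip
j=6: 6≤8, i=4, swap(4,6) ⇒ [7,6,4,5,6,9,9,9,9,6,8,8]
j=7: 9>8, skip
j=8: 9>8, skip
(after j=8) arr = [7,6,4,5,6,9,9,9,9,6,8,8]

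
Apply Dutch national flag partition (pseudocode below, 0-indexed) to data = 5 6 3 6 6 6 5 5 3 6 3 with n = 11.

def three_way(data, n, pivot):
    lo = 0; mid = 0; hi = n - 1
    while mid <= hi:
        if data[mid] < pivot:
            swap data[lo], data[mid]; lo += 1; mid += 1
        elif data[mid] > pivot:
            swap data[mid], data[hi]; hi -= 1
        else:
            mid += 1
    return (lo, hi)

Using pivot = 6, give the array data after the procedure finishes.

5 3 5 5 3 3 6 6 6 6 6

pivot = 6; lo=0, mid=0, hi=10
data[mid]=5<6: swap data[0],data[0]; lo=1,mid=1 → 5 6 3 6 6 6 5 5 3 6 3
data[mid]=6=6: mid=2
data[mid]=3<6: swap data[1],data[2]; lo=2,mid=3 → 5 3 6 6 6 6 5 5 3 6 3
data[mid]=6=6: mid=4
data[mid]=6=6: mid=5
data[mid]=6=6: mid=6
data[mid]=5<6: swap data[2],data[6]; lo=3,mid=7 → 5 3 5 6 6 6 6 5 3 6 3
data[mid]=5<6: swap data[3],data[7]; lo=4,mid=8 → 5 3 5 5 6 6 6 6 3 6 3
data[mid]=3<6: swap data[4],data[8]; lo=5,mid=9 → 5 3 5 5 3 6 6 6 6 6 3
data[mid]=6=6: mid=10
data[mid]=3<6: swap data[5],data[10]; lo=6,mid=11 → 5 3 5 5 3 3 6 6 6 6 6
end: lo=6, hi=10; data = 5 3 5 5 3 3 6 6 6 6 6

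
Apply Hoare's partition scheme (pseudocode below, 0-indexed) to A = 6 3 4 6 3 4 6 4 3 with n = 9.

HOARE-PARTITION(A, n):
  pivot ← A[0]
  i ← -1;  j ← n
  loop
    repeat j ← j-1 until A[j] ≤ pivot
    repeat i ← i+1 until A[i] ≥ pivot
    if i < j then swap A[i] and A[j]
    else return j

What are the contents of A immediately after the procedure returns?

3 3 4 4 3 4 6 6 6

pivot = A[0] = 6; i = -1, j = 9
j→8 (A[8]=3≤6), i→0 (A[0]=6≥6); i<j, swap → 3 3 4 6 3 4 6 4 6
j→7 (A[7]=4≤6), i→3 (A[3]=6≥6); i<j, swap → 3 3 4 4 3 4 6 6 6
j→6, i→6; i≥j, return j=6. A = 3 3 4 4 3 4 6 6 6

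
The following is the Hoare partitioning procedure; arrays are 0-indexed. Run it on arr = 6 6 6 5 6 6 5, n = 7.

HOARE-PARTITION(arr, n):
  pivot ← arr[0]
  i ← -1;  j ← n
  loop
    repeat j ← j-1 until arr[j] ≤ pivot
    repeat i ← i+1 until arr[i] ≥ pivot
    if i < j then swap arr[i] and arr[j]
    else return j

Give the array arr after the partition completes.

pivot = arr[0] = 6; i = -1, j = 7
j→6 (arr[6]=5≤6), i→0 (arr[0]=6≥6); i<j, swap → 5 6 6 5 6 6 6
j→5 (arr[5]=6≤6), i→1 (arr[1]=6≥6); i<j, swap → 5 6 6 5 6 6 6
j→4 (arr[4]=6≤6), i→2 (arr[2]=6≥6); i<j, swap → 5 6 6 5 6 6 6
j→3, i→4; i≥j, return j=3. arr = 5 6 6 5 6 6 6

5 6 6 5 6 6 6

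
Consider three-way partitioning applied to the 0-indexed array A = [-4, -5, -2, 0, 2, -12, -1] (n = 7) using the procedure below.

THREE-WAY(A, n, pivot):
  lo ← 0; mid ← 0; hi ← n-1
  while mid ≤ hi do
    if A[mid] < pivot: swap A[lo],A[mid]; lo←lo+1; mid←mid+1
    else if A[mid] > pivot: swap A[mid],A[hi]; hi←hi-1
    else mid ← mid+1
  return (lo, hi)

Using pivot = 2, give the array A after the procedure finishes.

pivot = 2; lo=0, mid=0, hi=6
A[mid]=-4<2: swap A[0],A[0]; lo=1,mid=1 → [-4, -5, -2, 0, 2, -12, -1]
A[mid]=-5<2: swap A[1],A[1]; lo=2,mid=2 → [-4, -5, -2, 0, 2, -12, -1]
A[mid]=-2<2: swap A[2],A[2]; lo=3,mid=3 → [-4, -5, -2, 0, 2, -12, -1]
A[mid]=0<2: swap A[3],A[3]; lo=4,mid=4 → [-4, -5, -2, 0, 2, -12, -1]
A[mid]=2=2: mid=5
A[mid]=-12<2: swap A[4],A[5]; lo=5,mid=6 → [-4, -5, -2, 0, -12, 2, -1]
A[mid]=-1<2: swap A[5],A[6]; lo=6,mid=7 → [-4, -5, -2, 0, -12, -1, 2]
end: lo=6, hi=6; A = [-4, -5, -2, 0, -12, -1, 2]

[-4, -5, -2, 0, -12, -1, 2]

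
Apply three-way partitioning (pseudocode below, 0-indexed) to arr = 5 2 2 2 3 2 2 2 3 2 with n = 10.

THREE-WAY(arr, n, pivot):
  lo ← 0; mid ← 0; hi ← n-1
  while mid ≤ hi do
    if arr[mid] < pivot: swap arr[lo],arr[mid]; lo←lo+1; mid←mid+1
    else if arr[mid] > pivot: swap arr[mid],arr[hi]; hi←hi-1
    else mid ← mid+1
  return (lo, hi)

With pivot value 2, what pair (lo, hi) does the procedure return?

(0, 6)

lo=0 mid=0 hi=9
5>2: swap(0,9), hi=8 ⇒ 2 2 2 2 3 2 2 2 3 5
2=2: mid=1
2=2: mid=2
2=2: mid=3
2=2: mid=4
3>2: swap(4,8), hi=7 ⇒ 2 2 2 2 3 2 2 2 3 5
3>2: swap(4,7), hi=6 ⇒ 2 2 2 2 2 2 2 3 3 5
2=2: mid=5
2=2: mid=6
2=2: mid=7
done. lo=0 hi=6; arr=2 2 2 2 2 2 2 3 3 5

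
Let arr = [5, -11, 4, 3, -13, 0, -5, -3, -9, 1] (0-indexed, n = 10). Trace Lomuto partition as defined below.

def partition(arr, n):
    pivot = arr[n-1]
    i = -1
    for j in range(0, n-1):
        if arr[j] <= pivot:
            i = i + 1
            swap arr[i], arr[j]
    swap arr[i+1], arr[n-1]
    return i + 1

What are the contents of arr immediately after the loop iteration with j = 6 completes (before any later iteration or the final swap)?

[-11, -13, 0, -5, 5, 4, 3, -3, -9, 1]

pivot = arr[9] = 1; i = -1
j=0: arr[0]=5 > 1 → no swap
j=1: arr[1]=-11 ≤ 1 → i=0, swap arr[0],arr[1] → [-11, 5, 4, 3, -13, 0, -5, -3, -9, 1]
j=2: arr[2]=4 > 1 → no swap
j=3: arr[3]=3 > 1 → no swap
j=4: arr[4]=-13 ≤ 1 → i=1, swap arr[1],arr[4] → [-11, -13, 4, 3, 5, 0, -5, -3, -9, 1]
j=5: arr[5]=0 ≤ 1 → i=2, swap arr[2],arr[5] → [-11, -13, 0, 3, 5, 4, -5, -3, -9, 1]
j=6: arr[6]=-5 ≤ 1 → i=3, swap arr[3],arr[6] → [-11, -13, 0, -5, 5, 4, 3, -3, -9, 1]
(after j=6) arr = [-11, -13, 0, -5, 5, 4, 3, -3, -9, 1]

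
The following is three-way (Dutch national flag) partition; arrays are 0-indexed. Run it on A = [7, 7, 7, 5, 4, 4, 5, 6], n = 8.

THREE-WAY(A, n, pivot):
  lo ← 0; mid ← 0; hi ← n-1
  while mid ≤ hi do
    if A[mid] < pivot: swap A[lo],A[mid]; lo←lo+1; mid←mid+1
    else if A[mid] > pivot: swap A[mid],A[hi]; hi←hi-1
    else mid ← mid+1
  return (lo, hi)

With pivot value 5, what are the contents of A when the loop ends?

[4, 4, 5, 5, 7, 7, 6, 7]

pivot = 5; lo=0, mid=0, hi=7
A[mid]=7>5: swap A[0],A[7]; hi=6 → [6, 7, 7, 5, 4, 4, 5, 7]
A[mid]=6>5: swap A[0],A[6]; hi=5 → [5, 7, 7, 5, 4, 4, 6, 7]
A[mid]=5=5: mid=1
A[mid]=7>5: swap A[1],A[5]; hi=4 → [5, 4, 7, 5, 4, 7, 6, 7]
A[mid]=4<5: swap A[0],A[1]; lo=1,mid=2 → [4, 5, 7, 5, 4, 7, 6, 7]
A[mid]=7>5: swap A[2],A[4]; hi=3 → [4, 5, 4, 5, 7, 7, 6, 7]
A[mid]=4<5: swap A[1],A[2]; lo=2,mid=3 → [4, 4, 5, 5, 7, 7, 6, 7]
A[mid]=5=5: mid=4
end: lo=2, hi=3; A = [4, 4, 5, 5, 7, 7, 6, 7]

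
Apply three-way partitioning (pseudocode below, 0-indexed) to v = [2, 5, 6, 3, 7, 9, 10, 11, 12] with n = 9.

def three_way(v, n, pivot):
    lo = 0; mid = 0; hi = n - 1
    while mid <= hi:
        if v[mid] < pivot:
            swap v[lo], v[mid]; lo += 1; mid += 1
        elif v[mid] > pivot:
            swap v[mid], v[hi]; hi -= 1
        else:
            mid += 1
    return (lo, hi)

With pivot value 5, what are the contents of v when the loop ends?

pivot = 5; lo=0, mid=0, hi=8
v[mid]=2<5: swap v[0],v[0]; lo=1,mid=1 → [2, 5, 6, 3, 7, 9, 10, 11, 12]
v[mid]=5=5: mid=2
v[mid]=6>5: swap v[2],v[8]; hi=7 → [2, 5, 12, 3, 7, 9, 10, 11, 6]
v[mid]=12>5: swap v[2],v[7]; hi=6 → [2, 5, 11, 3, 7, 9, 10, 12, 6]
v[mid]=11>5: swap v[2],v[6]; hi=5 → [2, 5, 10, 3, 7, 9, 11, 12, 6]
v[mid]=10>5: swap v[2],v[5]; hi=4 → [2, 5, 9, 3, 7, 10, 11, 12, 6]
v[mid]=9>5: swap v[2],v[4]; hi=3 → [2, 5, 7, 3, 9, 10, 11, 12, 6]
v[mid]=7>5: swap v[2],v[3]; hi=2 → [2, 5, 3, 7, 9, 10, 11, 12, 6]
v[mid]=3<5: swap v[1],v[2]; lo=2,mid=3 → [2, 3, 5, 7, 9, 10, 11, 12, 6]
end: lo=2, hi=2; v = [2, 3, 5, 7, 9, 10, 11, 12, 6]

[2, 3, 5, 7, 9, 10, 11, 12, 6]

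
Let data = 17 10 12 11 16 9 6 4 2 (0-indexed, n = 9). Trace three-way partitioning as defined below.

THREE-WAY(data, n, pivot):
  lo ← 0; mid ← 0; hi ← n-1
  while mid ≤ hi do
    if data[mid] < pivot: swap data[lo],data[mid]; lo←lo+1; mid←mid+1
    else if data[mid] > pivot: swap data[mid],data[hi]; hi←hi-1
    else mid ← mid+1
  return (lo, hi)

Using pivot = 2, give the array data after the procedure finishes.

2 12 11 16 9 6 4 10 17

pivot = 2; lo=0, mid=0, hi=8
data[mid]=17>2: swap data[0],data[8]; hi=7 → 2 10 12 11 16 9 6 4 17
data[mid]=2=2: mid=1
data[mid]=10>2: swap data[1],data[7]; hi=6 → 2 4 12 11 16 9 6 10 17
data[mid]=4>2: swap data[1],data[6]; hi=5 → 2 6 12 11 16 9 4 10 17
data[mid]=6>2: swap data[1],data[5]; hi=4 → 2 9 12 11 16 6 4 10 17
data[mid]=9>2: swap data[1],data[4]; hi=3 → 2 16 12 11 9 6 4 10 17
data[mid]=16>2: swap data[1],data[3]; hi=2 → 2 11 12 16 9 6 4 10 17
data[mid]=11>2: swap data[1],data[2]; hi=1 → 2 12 11 16 9 6 4 10 17
data[mid]=12>2: swap data[1],data[1]; hi=0 → 2 12 11 16 9 6 4 10 17
end: lo=0, hi=0; data = 2 12 11 16 9 6 4 10 17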